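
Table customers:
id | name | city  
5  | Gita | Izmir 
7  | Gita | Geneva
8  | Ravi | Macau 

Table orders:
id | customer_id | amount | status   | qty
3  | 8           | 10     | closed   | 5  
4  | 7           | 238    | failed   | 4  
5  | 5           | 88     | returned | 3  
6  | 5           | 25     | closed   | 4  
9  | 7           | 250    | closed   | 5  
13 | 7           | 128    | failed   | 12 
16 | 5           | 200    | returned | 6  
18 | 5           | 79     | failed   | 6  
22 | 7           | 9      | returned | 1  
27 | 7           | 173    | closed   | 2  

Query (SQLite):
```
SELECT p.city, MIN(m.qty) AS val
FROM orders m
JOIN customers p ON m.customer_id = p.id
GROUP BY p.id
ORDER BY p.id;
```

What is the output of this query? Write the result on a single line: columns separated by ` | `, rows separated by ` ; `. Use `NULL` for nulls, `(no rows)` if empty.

Join each orders row to its customers via customer_id.
Group joined rows by customers.id; compute MIN(m.qty) per group.
  5: ids {5, 6, 16, 18} → MIN(m.qty)=3
  7: ids {4, 9, 13, 22, 27} → MIN(m.qty)=1
  8: ids {3} → MIN(m.qty)=5

Izmir | 3 ; Geneva | 1 ; Macau | 5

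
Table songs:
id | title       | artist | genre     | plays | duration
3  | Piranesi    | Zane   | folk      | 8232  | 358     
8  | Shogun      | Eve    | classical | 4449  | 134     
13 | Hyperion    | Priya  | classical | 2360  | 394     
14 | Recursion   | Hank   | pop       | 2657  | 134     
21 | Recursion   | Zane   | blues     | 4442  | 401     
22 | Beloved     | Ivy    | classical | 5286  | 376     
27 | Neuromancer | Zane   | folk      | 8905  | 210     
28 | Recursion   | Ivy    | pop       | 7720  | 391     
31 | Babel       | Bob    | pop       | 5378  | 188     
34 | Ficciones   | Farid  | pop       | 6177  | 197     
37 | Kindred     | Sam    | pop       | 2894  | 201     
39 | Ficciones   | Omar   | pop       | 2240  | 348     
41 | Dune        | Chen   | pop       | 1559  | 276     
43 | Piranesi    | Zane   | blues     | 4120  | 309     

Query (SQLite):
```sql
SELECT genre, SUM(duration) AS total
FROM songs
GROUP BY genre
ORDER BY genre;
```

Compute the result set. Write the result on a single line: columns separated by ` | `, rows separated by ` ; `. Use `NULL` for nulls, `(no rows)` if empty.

blues | 710 ; classical | 904 ; folk | 568 ; pop | 1735

Partition songs by genre; compute SUM(duration) within each group.
  blues: ids {21, 43} → SUM(duration)=710
  classical: ids {8, 13, 22} → SUM(duration)=904
  folk: ids {3, 27} → SUM(duration)=568
  pop: ids {14, 28, 31, 34, 37, 39, 41} → SUM(duration)=1735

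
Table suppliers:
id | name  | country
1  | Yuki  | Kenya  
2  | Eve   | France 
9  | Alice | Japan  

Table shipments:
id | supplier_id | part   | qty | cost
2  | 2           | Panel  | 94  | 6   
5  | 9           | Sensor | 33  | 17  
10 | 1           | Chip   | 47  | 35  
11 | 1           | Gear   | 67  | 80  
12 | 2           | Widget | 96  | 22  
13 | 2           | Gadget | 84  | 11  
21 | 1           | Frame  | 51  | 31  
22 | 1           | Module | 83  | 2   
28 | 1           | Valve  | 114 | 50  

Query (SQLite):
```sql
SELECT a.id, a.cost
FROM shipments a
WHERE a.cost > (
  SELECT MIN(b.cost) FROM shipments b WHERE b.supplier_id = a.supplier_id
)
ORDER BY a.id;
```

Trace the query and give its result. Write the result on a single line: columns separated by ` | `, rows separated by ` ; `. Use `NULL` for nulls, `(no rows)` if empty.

10 | 35 ; 11 | 80 ; 12 | 22 ; 13 | 11 ; 21 | 31 ; 28 | 50

For each shipments row a, compute MIN(cost) over rows sharing a.supplier_id.
Keep row a if a.cost > that per-group MIN.
  supplier_id=1: MIN(cost) = 2
  supplier_id=2: MIN(cost) = 6
  supplier_id=9: MIN(cost) = 17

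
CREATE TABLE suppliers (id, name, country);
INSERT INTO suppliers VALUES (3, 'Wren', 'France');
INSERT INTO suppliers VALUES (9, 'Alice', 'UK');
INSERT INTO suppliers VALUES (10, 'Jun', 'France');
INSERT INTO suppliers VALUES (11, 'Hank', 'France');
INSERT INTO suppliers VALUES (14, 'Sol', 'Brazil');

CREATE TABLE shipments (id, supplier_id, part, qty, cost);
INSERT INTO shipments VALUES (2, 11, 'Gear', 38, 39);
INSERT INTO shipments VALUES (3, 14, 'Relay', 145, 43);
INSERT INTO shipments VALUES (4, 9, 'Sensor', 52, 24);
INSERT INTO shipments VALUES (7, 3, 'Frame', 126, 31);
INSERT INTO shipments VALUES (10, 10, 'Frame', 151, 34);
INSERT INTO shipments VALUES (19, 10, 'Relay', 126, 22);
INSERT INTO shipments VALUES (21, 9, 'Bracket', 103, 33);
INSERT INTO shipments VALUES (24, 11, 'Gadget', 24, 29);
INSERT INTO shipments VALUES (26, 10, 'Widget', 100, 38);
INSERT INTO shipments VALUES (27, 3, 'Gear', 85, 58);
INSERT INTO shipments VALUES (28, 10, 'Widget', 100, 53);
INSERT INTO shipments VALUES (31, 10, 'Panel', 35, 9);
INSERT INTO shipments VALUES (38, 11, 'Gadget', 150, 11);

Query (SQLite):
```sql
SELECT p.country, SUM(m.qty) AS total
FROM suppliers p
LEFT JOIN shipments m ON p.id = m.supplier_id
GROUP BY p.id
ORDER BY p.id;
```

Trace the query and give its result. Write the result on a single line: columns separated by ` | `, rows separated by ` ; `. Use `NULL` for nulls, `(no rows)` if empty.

LEFT JOIN keeps every suppliers row; unmatched ones get NULL for shipments columns.
Group by suppliers.id and compute SUM(m.qty). SUM over an all-NULL group is NULL.
  3: ids {7, 27} → SUM(m.qty)=211
  9: ids {4, 21} → SUM(m.qty)=155
  10: ids {10, 19, 26, 28, 31} → SUM(m.qty)=512
  11: ids {2, 24, 38} → SUM(m.qty)=212
  14: ids {3} → SUM(m.qty)=145

France | 211 ; UK | 155 ; France | 512 ; France | 212 ; Brazil | 145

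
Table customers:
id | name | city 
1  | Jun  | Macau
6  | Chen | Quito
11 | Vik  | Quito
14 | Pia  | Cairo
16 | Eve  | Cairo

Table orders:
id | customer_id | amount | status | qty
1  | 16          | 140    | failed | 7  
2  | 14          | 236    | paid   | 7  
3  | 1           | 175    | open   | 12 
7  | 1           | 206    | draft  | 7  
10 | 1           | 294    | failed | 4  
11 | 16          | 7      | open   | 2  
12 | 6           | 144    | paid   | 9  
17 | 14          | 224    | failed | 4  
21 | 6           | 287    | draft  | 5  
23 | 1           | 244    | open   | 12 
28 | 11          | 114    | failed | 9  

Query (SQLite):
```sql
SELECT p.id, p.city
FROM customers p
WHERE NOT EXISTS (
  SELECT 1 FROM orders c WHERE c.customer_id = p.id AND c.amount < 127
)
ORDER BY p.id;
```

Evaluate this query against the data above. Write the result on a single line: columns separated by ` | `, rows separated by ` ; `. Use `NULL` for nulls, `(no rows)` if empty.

1 | Macau ; 6 | Quito ; 14 | Cairo

For each customers row, check whether any orders with matching customer_id has amount < 127.
Keep rows where that is false.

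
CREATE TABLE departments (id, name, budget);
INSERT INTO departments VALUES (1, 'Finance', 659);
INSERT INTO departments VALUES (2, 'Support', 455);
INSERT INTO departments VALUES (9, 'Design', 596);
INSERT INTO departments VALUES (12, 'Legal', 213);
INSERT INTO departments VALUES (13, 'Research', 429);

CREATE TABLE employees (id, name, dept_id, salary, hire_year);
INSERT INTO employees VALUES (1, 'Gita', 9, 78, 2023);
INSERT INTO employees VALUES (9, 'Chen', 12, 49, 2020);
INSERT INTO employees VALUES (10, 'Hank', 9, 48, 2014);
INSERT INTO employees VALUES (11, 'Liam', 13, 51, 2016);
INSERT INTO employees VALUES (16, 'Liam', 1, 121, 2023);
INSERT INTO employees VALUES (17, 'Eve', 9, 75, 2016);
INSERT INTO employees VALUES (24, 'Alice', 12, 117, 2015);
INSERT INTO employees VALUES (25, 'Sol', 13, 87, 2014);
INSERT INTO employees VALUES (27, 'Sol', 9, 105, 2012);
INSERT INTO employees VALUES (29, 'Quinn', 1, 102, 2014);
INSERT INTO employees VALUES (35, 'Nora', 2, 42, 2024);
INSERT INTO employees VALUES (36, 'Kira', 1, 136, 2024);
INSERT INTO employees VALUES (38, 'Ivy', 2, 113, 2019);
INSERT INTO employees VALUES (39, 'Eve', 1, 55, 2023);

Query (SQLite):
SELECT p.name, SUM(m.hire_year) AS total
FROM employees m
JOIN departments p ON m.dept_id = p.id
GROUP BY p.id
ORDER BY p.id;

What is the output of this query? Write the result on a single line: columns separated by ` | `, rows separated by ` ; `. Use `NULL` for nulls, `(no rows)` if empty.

Join each employees row to its departments via dept_id.
Group joined rows by departments.id; compute SUM(m.hire_year) per group.
  1: ids {16, 29, 36, 39} → SUM(m.hire_year)=8084
  2: ids {35, 38} → SUM(m.hire_year)=4043
  9: ids {1, 10, 17, 27} → SUM(m.hire_year)=8065
  12: ids {9, 24} → SUM(m.hire_year)=4035
  13: ids {11, 25} → SUM(m.hire_year)=4030

Finance | 8084 ; Support | 4043 ; Design | 8065 ; Legal | 4035 ; Research | 4030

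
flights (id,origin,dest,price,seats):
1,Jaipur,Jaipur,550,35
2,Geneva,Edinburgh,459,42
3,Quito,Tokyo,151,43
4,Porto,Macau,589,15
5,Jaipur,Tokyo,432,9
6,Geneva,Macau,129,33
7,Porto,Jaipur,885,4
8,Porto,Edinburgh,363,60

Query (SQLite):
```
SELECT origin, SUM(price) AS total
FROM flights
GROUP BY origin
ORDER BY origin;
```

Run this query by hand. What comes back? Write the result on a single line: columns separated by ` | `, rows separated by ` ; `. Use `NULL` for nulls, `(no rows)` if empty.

Geneva | 588 ; Jaipur | 982 ; Porto | 1837 ; Quito | 151

Partition flights by origin; compute SUM(price) within each group.
  Geneva: ids {2, 6} → SUM(price)=588
  Jaipur: ids {1, 5} → SUM(price)=982
  Porto: ids {4, 7, 8} → SUM(price)=1837
  Quito: ids {3} → SUM(price)=151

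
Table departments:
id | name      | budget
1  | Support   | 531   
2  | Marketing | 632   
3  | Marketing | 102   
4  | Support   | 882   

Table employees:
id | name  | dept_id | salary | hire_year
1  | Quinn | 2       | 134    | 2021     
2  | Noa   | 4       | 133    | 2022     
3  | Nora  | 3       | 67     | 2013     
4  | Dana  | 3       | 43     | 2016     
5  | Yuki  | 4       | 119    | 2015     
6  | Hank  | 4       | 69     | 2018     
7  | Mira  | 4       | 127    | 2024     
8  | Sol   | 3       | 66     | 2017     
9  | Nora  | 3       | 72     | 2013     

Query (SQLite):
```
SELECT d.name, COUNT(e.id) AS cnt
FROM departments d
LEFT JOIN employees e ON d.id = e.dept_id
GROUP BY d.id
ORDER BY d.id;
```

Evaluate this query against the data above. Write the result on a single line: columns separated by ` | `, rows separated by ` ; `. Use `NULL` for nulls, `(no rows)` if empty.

Support | 0 ; Marketing | 1 ; Marketing | 4 ; Support | 4

LEFT JOIN keeps every departments row; unmatched ones get NULL for employees columns.
Group by departments.id and compute COUNT(e.id). COUNT(col) of an all-NULL group is 0.
  1: ids {—} → COUNT(e.id)=0
  2: ids {1} → COUNT(e.id)=1
  3: ids {3, 4, 8, 9} → COUNT(e.id)=4
  4: ids {2, 5, 6, 7} → COUNT(e.id)=4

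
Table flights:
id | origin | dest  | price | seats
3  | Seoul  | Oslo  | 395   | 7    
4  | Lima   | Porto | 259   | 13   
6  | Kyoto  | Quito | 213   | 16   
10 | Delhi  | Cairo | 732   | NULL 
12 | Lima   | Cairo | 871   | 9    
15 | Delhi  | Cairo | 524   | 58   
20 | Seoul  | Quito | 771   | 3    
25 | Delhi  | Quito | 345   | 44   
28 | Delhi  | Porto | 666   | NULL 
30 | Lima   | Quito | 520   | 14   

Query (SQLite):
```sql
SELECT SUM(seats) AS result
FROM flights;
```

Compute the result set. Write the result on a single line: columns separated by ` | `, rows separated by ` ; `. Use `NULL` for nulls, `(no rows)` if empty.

164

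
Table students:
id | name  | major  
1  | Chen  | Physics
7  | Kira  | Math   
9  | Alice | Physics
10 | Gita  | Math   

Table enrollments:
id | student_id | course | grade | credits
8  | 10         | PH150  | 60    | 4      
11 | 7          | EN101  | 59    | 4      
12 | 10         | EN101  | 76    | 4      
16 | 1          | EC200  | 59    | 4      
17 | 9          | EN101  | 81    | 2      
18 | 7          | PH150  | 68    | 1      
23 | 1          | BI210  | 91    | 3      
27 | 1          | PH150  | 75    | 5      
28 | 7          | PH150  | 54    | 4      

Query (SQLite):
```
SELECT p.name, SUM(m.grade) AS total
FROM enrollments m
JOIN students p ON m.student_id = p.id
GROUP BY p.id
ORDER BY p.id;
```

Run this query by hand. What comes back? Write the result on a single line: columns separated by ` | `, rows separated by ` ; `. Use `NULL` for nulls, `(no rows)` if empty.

Join each enrollments row to its students via student_id.
Group joined rows by students.id; compute SUM(m.grade) per group.
  1: ids {16, 23, 27} → SUM(m.grade)=225
  7: ids {11, 18, 28} → SUM(m.grade)=181
  9: ids {17} → SUM(m.grade)=81
  10: ids {8, 12} → SUM(m.grade)=136

Chen | 225 ; Kira | 181 ; Alice | 81 ; Gita | 136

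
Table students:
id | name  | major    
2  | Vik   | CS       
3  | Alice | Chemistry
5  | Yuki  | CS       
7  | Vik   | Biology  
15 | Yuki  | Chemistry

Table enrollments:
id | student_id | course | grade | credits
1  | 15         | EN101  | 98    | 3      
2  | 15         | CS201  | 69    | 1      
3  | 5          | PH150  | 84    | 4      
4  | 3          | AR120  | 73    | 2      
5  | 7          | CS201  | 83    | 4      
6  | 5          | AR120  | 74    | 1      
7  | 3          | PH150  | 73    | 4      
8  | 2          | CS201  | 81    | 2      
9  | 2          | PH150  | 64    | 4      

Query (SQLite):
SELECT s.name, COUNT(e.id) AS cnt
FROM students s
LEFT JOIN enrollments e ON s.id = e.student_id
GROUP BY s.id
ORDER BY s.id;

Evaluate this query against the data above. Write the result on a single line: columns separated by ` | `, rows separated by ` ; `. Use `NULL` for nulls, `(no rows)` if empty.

LEFT JOIN keeps every students row; unmatched ones get NULL for enrollments columns.
Group by students.id and compute COUNT(e.id). COUNT(col) of an all-NULL group is 0.
  2: ids {8, 9} → COUNT(e.id)=2
  3: ids {4, 7} → COUNT(e.id)=2
  5: ids {3, 6} → COUNT(e.id)=2
  7: ids {5} → COUNT(e.id)=1
  15: ids {1, 2} → COUNT(e.id)=2

Vik | 2 ; Alice | 2 ; Yuki | 2 ; Vik | 1 ; Yuki | 2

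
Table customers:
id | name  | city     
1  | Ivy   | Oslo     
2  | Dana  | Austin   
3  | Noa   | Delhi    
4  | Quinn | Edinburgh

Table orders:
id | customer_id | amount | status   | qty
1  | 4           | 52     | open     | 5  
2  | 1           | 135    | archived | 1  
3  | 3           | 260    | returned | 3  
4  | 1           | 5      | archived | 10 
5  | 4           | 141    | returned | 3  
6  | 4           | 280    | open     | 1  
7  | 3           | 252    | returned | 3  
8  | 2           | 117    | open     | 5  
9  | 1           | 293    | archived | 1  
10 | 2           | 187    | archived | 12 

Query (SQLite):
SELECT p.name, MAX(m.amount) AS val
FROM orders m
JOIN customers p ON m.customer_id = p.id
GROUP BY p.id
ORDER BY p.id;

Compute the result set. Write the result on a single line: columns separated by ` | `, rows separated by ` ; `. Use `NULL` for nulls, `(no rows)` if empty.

Join each orders row to its customers via customer_id.
Group joined rows by customers.id; compute MAX(m.amount) per group.
  1: ids {2, 4, 9} → MAX(m.amount)=293
  2: ids {8, 10} → MAX(m.amount)=187
  3: ids {3, 7} → MAX(m.amount)=260
  4: ids {1, 5, 6} → MAX(m.amount)=280

Ivy | 293 ; Dana | 187 ; Noa | 260 ; Quinn | 280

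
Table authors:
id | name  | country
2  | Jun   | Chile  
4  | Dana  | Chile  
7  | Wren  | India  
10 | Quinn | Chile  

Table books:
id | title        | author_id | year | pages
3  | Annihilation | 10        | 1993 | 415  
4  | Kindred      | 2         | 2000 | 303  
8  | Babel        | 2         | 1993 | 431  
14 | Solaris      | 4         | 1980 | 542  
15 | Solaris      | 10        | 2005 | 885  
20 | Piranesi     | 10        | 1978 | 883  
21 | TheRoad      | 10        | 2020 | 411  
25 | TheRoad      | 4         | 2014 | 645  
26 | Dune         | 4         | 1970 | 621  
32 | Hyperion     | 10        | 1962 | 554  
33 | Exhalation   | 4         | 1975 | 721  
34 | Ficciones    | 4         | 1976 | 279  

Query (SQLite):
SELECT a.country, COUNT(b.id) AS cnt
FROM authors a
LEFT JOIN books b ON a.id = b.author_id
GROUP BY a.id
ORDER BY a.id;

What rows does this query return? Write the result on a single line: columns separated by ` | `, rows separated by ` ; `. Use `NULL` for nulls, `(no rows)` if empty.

LEFT JOIN keeps every authors row; unmatched ones get NULL for books columns.
Group by authors.id and compute COUNT(b.id). COUNT(col) of an all-NULL group is 0.
  2: ids {4, 8} → COUNT(b.id)=2
  4: ids {14, 25, 26, 33, 34} → COUNT(b.id)=5
  7: ids {—} → COUNT(b.id)=0
  10: ids {3, 15, 20, 21, 32} → COUNT(b.id)=5

Chile | 2 ; Chile | 5 ; India | 0 ; Chile | 5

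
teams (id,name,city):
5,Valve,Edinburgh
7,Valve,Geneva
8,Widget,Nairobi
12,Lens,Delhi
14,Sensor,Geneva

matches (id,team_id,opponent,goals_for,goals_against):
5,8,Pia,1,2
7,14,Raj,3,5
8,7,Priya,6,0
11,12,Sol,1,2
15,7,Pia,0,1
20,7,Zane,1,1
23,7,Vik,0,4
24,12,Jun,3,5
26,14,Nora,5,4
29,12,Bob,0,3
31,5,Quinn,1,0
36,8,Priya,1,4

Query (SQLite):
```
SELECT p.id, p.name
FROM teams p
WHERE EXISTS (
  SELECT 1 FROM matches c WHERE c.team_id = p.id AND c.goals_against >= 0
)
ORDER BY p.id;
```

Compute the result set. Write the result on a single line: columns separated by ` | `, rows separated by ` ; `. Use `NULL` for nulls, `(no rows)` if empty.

5 | Valve ; 7 | Valve ; 8 | Widget ; 12 | Lens ; 14 | Sensor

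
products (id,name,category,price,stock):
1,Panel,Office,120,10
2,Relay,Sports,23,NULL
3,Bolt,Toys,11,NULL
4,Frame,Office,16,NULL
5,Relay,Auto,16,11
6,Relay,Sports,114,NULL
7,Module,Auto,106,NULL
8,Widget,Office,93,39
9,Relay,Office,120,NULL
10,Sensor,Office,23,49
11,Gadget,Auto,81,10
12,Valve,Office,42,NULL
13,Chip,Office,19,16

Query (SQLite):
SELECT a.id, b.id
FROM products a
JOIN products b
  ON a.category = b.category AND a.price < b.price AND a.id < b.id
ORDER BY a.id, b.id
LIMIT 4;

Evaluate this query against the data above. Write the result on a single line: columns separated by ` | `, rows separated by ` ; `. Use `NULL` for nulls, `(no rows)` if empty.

Pairs (a,b) with same category, a.price < b.price, a.id < b.id.
category groups: Auto:{5,7,11} Office:{1,4,8,9,10,12,13} Sports:{2,6} Toys:{3}
Ordered by (a.id, b.id); first 4.

2 | 6 ; 4 | 8 ; 4 | 9 ; 4 | 10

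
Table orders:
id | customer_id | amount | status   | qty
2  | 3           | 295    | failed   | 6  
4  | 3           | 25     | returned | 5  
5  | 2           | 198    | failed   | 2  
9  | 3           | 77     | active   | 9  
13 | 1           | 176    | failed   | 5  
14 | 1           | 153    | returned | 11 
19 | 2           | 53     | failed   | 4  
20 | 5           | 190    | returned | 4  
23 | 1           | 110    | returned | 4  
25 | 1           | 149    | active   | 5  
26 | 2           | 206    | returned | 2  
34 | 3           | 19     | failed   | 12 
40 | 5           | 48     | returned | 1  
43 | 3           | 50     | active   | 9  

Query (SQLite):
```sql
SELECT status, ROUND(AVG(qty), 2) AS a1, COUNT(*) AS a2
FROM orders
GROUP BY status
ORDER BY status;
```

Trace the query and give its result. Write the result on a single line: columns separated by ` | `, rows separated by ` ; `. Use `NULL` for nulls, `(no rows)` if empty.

Group orders by status.
Per group compute: ROUND(AVG(qty), 2), COUNT(*).
  active: ids {9, 25, 43} → ROUND(AVG(qty), 2)=7.67, COUNT(*)=3
  failed: ids {2, 5, 13, 19, 34} → ROUND(AVG(qty), 2)=5.8, COUNT(*)=5
  returned: ids {4, 14, 20, 23, 26, 40} → ROUND(AVG(qty), 2)=4.5, COUNT(*)=6

active | 7.67 | 3 ; failed | 5.8 | 5 ; returned | 4.5 | 6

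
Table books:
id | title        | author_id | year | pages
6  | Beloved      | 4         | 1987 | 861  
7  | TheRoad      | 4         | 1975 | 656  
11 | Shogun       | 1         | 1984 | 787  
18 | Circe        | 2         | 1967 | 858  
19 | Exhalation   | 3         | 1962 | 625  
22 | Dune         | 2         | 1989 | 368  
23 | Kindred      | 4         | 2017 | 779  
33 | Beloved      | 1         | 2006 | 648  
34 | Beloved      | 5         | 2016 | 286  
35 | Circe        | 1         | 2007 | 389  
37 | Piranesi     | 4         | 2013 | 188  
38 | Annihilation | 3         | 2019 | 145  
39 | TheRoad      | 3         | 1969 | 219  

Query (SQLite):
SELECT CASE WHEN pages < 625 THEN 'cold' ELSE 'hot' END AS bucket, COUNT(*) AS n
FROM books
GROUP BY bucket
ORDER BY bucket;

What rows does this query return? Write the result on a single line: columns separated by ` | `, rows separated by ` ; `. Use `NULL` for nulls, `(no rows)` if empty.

cold | 6 ; hot | 7

Bucket rows by pages < 625 → 'cold' else 'hot'; count each bucket.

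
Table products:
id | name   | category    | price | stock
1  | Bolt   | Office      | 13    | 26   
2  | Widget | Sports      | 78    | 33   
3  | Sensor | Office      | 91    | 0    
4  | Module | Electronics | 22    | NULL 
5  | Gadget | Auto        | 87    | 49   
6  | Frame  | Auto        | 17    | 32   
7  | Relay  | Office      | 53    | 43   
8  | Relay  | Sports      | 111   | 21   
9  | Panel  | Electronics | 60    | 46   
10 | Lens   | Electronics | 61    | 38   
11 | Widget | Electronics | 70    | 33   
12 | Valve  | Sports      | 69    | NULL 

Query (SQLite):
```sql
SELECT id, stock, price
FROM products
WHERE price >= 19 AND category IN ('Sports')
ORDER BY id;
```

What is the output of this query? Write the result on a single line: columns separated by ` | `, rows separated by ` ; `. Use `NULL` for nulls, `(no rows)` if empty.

2 | 33 | 78 ; 8 | 21 | 111 ; 12 | NULL | 69

price >= 19: ids {2, 3, 4, 5, 7, 8, 9, 10, 11, 12}
category IN ('Sports'): ids {2, 8, 12}
Combine with AND.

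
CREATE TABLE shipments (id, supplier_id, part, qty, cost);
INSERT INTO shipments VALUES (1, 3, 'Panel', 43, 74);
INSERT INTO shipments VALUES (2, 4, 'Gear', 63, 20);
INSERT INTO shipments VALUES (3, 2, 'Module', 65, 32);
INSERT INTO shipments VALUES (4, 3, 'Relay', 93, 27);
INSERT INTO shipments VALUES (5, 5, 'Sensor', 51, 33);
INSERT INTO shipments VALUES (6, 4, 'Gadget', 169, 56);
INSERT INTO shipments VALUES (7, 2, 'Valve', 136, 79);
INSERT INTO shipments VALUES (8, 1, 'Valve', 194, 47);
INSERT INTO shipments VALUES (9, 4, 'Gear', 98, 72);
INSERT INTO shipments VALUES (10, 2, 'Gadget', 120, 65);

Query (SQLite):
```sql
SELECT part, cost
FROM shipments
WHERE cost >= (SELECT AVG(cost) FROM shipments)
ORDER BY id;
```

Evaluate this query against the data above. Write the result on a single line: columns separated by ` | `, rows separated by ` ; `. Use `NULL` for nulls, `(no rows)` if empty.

Scalar subquery: AVG(cost) over all shipments rows = 50.5.
Keep rows where cost >= that value.

Panel | 74 ; Gadget | 56 ; Valve | 79 ; Gear | 72 ; Gadget | 65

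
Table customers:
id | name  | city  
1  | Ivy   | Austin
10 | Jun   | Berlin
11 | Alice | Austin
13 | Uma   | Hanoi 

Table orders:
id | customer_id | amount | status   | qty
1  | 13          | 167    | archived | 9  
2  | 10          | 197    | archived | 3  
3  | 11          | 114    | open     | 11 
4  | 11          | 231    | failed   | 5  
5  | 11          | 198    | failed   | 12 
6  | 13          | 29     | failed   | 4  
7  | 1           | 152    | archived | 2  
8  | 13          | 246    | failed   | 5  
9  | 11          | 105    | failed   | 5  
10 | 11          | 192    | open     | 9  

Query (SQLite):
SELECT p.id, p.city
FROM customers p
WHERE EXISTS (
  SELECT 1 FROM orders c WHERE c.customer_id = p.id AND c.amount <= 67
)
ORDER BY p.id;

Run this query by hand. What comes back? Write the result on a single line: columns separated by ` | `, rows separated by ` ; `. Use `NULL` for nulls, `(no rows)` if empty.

For each customers row, check whether any orders with matching customer_id has amount <= 67.
Keep rows where that is true.

13 | Hanoi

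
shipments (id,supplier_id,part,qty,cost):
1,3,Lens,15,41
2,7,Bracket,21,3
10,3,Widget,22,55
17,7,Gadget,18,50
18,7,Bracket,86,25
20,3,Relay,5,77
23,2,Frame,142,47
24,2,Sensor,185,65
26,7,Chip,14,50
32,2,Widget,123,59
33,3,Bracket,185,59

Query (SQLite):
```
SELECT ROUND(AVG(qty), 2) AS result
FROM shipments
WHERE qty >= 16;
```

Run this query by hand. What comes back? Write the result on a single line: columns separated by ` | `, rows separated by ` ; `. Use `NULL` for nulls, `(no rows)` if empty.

Rows where qty >= 16 → qty values: [21, 22, 18, 86, 142, 185, 123, 185].
AVG = 782 / 8 (rounded to 2 dp).

97.75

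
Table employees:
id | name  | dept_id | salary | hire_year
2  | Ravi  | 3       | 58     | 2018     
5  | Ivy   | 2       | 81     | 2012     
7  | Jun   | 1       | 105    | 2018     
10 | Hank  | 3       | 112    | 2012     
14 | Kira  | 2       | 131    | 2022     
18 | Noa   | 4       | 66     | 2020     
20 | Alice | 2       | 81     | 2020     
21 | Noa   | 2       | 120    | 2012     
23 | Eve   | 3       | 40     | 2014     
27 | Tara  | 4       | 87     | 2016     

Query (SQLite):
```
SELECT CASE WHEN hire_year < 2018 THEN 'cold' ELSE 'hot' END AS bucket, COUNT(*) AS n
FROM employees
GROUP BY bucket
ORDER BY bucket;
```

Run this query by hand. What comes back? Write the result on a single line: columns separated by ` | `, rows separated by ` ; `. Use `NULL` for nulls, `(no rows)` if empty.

Bucket rows by hire_year < 2018 → 'cold' else 'hot'; count each bucket.

cold | 5 ; hot | 5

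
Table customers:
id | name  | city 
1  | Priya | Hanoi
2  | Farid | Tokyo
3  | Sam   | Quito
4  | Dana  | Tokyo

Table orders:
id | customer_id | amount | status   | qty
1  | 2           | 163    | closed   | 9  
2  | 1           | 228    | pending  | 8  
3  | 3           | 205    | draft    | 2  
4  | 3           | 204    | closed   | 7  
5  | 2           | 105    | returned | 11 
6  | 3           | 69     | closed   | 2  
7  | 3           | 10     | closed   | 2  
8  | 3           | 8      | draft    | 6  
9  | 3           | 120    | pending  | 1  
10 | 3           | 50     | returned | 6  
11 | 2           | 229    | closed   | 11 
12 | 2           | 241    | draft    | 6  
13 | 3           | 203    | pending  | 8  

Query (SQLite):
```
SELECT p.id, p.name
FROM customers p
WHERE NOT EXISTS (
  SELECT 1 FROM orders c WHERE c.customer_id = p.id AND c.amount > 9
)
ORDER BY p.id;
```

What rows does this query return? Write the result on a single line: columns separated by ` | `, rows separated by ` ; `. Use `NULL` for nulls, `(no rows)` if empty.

4 | Dana

For each customers row, check whether any orders with matching customer_id has amount > 9.
Keep rows where that is false.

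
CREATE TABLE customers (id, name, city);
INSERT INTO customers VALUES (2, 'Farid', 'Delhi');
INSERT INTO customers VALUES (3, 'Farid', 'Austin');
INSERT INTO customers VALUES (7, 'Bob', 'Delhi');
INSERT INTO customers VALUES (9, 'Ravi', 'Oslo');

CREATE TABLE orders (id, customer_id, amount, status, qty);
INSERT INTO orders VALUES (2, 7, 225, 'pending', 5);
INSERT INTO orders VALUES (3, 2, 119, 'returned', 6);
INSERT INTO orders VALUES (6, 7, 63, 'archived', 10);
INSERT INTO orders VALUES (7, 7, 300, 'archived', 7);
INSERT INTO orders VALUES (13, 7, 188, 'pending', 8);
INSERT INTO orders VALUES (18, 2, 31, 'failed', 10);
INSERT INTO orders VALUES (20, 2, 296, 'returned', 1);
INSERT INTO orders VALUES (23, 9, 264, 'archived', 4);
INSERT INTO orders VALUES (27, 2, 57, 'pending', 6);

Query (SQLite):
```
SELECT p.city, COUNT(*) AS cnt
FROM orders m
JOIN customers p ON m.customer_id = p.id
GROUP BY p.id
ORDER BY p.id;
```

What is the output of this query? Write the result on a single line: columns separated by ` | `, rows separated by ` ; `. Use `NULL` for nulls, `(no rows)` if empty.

Join each orders row to its customers via customer_id.
Group joined rows by customers.id; compute COUNT(*) per group.
  2: ids {3, 18, 20, 27} → COUNT(*)=4
  7: ids {2, 6, 7, 13} → COUNT(*)=4
  9: ids {23} → COUNT(*)=1

Delhi | 4 ; Delhi | 4 ; Oslo | 1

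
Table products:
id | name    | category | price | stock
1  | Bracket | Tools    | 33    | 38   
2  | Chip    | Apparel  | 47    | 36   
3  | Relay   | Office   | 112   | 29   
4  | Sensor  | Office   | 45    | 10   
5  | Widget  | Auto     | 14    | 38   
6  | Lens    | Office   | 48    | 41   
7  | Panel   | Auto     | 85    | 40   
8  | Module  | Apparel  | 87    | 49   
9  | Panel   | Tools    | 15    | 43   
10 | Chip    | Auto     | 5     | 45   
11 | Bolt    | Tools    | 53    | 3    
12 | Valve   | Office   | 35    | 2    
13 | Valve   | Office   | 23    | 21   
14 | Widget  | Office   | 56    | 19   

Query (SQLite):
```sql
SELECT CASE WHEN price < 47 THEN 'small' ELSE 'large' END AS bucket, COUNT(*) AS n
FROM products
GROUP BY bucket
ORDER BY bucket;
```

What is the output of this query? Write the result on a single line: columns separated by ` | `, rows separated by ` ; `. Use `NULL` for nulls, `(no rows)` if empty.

large | 7 ; small | 7

Bucket rows by price < 47 → 'small' else 'large'; count each bucket.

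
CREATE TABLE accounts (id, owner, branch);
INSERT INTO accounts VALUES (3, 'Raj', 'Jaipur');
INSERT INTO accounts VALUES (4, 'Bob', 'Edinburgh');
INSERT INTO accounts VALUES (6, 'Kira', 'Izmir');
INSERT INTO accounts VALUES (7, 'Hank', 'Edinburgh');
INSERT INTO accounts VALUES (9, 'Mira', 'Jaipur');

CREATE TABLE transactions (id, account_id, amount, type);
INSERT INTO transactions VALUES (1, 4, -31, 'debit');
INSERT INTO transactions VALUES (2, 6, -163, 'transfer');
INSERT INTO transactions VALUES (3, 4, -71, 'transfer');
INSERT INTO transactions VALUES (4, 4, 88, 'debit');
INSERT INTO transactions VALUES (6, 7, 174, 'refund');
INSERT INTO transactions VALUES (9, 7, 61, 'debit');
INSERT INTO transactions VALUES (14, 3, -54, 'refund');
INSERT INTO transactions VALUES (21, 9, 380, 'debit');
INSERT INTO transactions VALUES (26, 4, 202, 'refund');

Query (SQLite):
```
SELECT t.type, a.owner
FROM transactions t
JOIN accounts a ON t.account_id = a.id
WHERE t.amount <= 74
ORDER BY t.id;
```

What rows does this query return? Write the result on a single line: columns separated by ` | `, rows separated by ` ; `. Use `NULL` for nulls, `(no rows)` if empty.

Each transactions row matches the accounts row where account_id = accounts.id.
Then keep rows with t.amount <= 74.

debit | Bob ; transfer | Kira ; transfer | Bob ; debit | Hank ; refund | Raj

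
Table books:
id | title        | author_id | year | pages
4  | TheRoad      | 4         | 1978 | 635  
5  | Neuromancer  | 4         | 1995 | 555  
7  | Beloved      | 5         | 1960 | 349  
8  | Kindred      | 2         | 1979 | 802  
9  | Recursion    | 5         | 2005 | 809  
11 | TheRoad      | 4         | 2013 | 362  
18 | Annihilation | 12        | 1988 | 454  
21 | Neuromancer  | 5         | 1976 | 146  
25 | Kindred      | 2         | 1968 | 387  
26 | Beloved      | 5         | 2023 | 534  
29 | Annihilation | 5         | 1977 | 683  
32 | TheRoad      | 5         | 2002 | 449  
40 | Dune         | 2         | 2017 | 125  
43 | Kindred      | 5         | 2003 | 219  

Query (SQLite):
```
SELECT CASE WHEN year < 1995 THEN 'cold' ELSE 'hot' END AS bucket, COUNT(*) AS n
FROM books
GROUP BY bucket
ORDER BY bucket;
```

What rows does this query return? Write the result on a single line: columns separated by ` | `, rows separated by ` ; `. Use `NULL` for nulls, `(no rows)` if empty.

Bucket rows by year < 1995 → 'cold' else 'hot'; count each bucket.

cold | 7 ; hot | 7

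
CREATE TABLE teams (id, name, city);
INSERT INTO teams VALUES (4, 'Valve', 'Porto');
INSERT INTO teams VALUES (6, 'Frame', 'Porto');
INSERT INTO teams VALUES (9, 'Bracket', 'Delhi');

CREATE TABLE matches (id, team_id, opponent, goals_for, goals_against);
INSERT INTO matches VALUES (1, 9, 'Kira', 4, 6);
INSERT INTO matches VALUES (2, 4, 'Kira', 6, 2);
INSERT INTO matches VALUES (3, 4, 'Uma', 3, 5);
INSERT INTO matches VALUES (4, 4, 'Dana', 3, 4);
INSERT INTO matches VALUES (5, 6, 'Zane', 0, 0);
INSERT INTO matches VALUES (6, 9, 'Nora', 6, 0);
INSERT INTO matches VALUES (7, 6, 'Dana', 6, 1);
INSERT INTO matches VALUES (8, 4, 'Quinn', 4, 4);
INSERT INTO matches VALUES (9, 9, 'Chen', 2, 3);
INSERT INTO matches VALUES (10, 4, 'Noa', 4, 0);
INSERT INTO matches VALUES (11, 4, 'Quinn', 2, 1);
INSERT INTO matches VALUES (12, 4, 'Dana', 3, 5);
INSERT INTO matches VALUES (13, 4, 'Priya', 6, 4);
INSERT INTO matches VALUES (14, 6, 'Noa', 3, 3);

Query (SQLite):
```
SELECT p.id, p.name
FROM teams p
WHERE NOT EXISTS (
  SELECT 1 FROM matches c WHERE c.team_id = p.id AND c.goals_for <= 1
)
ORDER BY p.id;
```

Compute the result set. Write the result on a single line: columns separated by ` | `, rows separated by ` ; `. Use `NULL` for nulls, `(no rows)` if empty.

4 | Valve ; 9 | Bracket

For each teams row, check whether any matches with matching team_id has goals_for <= 1.
Keep rows where that is false.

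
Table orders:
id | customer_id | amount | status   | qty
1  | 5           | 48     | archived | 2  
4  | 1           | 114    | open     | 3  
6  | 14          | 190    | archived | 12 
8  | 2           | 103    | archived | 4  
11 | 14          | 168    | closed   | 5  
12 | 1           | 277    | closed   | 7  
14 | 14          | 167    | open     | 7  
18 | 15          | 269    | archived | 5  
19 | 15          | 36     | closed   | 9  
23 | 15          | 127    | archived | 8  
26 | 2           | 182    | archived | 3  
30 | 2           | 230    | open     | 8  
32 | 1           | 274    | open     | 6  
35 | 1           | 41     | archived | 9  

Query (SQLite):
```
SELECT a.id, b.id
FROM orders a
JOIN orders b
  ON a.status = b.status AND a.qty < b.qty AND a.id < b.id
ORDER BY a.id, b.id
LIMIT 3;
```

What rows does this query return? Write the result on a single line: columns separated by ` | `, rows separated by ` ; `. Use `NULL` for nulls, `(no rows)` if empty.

Pairs (a,b) with same status, a.qty < b.qty, a.id < b.id.
status groups: archived:{1,6,8,18,23,26,35} closed:{11,12,19} open:{4,14,30,32}
Ordered by (a.id, b.id); first 3.

1 | 6 ; 1 | 8 ; 1 | 18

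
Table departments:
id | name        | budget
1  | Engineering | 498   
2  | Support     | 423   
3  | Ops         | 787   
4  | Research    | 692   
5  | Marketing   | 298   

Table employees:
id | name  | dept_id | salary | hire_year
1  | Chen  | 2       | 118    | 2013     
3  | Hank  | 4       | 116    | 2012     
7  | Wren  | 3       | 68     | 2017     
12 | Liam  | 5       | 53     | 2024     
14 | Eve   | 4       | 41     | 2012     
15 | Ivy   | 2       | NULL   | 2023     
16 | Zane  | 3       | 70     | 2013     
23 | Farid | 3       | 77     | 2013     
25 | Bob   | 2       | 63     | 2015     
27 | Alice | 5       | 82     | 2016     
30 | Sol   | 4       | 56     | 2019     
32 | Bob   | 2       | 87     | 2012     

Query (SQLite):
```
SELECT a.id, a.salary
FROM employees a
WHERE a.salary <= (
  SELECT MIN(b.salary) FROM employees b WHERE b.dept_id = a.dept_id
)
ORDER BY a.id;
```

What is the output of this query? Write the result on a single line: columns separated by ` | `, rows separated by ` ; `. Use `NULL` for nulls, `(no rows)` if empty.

7 | 68 ; 12 | 53 ; 14 | 41 ; 25 | 63

For each employees row a, compute MIN(salary) over rows sharing a.dept_id.
Keep row a if a.salary <= that per-group MIN.
  dept_id=2: MIN(salary) = 63
  dept_id=3: MIN(salary) = 68
  dept_id=4: MIN(salary) = 41
  dept_id=5: MIN(salary) = 53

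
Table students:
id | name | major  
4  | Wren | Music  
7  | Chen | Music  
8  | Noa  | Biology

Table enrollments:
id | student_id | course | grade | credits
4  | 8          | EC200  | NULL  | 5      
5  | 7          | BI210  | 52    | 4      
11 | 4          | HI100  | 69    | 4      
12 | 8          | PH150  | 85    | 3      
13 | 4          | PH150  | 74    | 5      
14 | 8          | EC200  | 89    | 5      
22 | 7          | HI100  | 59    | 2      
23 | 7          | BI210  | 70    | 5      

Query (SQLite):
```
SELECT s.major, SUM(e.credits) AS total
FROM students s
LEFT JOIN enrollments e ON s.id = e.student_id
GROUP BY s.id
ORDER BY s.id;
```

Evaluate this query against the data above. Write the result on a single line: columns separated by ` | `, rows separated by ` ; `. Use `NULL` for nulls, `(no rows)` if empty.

LEFT JOIN keeps every students row; unmatched ones get NULL for enrollments columns.
Group by students.id and compute SUM(e.credits). SUM over an all-NULL group is NULL.
  4: ids {11, 13} → SUM(e.credits)=9
  7: ids {5, 22, 23} → SUM(e.credits)=11
  8: ids {4, 12, 14} → SUM(e.credits)=13

Music | 9 ; Music | 11 ; Biology | 13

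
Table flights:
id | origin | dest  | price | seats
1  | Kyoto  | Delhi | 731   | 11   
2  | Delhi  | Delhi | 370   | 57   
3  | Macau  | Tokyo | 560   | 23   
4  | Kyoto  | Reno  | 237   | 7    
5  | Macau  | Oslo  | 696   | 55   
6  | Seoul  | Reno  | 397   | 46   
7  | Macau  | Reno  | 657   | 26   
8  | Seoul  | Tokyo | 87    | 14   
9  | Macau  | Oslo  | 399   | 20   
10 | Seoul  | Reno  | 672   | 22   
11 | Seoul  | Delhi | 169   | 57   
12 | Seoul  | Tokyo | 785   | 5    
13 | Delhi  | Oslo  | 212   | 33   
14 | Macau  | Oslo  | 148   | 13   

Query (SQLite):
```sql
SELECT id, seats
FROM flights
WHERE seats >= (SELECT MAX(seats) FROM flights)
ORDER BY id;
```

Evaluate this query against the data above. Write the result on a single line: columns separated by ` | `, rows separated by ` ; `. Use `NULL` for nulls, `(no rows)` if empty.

2 | 57 ; 11 | 57

Scalar subquery: MAX(seats) over all flights rows = 57.
Keep rows where seats >= that value.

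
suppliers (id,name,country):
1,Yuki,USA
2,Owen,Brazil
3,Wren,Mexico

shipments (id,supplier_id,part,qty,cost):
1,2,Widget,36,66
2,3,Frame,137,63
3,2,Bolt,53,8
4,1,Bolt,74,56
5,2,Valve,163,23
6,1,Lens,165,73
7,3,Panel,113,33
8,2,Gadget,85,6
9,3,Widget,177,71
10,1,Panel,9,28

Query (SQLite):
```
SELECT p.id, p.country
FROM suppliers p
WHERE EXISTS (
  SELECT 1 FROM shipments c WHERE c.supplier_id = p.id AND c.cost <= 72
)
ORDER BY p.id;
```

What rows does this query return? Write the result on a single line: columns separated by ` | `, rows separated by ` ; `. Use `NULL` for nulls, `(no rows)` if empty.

1 | USA ; 2 | Brazil ; 3 | Mexico

For each suppliers row, check whether any shipments with matching supplier_id has cost <= 72.
Keep rows where that is true.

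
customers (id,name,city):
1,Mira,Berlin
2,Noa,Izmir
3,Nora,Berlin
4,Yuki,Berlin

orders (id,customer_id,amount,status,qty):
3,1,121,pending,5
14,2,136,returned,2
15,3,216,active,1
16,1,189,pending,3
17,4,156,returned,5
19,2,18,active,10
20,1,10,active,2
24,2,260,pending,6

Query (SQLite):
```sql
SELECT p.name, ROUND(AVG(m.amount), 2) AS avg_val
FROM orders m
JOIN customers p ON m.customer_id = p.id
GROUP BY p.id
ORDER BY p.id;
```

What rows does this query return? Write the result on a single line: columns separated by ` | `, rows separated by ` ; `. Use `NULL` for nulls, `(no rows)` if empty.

Join each orders row to its customers via customer_id.
Group joined rows by customers.id; compute ROUND(AVG(m.amount), 2) per group.
  1: ids {3, 16, 20} → ROUND(AVG(m.amount), 2)=106.67
  2: ids {14, 19, 24} → ROUND(AVG(m.amount), 2)=138
  3: ids {15} → ROUND(AVG(m.amount), 2)=216
  4: ids {17} → ROUND(AVG(m.amount), 2)=156

Mira | 106.67 ; Noa | 138 ; Nora | 216 ; Yuki | 156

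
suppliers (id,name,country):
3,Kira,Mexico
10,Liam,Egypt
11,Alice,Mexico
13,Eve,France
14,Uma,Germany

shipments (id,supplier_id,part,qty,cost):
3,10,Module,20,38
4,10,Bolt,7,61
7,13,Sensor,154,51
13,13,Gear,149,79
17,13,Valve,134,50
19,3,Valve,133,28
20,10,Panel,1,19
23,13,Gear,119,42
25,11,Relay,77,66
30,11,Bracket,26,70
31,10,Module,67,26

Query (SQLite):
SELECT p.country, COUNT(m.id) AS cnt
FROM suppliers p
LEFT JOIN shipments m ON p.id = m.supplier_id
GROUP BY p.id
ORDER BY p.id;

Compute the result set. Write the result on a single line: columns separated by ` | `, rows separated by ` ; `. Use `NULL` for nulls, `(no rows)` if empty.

Mexico | 1 ; Egypt | 4 ; Mexico | 2 ; France | 4 ; Germany | 0

LEFT JOIN keeps every suppliers row; unmatched ones get NULL for shipments columns.
Group by suppliers.id and compute COUNT(m.id). COUNT(col) of an all-NULL group is 0.
  3: ids {19} → COUNT(m.id)=1
  10: ids {3, 4, 20, 31} → COUNT(m.id)=4
  11: ids {25, 30} → COUNT(m.id)=2
  13: ids {7, 13, 17, 23} → COUNT(m.id)=4
  14: ids {—} → COUNT(m.id)=0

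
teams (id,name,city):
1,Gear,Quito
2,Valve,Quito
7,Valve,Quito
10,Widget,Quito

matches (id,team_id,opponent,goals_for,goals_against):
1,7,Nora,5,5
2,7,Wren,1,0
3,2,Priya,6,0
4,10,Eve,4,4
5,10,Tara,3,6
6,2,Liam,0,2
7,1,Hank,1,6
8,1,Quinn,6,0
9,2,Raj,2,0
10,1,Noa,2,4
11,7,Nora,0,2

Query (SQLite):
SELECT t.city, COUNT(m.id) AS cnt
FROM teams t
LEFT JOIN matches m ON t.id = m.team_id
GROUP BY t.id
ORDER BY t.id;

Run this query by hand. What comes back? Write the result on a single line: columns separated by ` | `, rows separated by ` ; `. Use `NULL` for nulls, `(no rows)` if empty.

LEFT JOIN keeps every teams row; unmatched ones get NULL for matches columns.
Group by teams.id and compute COUNT(m.id). COUNT(col) of an all-NULL group is 0.
  1: ids {7, 8, 10} → COUNT(m.id)=3
  2: ids {3, 6, 9} → COUNT(m.id)=3
  7: ids {1, 2, 11} → COUNT(m.id)=3
  10: ids {4, 5} → COUNT(m.id)=2

Quito | 3 ; Quito | 3 ; Quito | 3 ; Quito | 2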